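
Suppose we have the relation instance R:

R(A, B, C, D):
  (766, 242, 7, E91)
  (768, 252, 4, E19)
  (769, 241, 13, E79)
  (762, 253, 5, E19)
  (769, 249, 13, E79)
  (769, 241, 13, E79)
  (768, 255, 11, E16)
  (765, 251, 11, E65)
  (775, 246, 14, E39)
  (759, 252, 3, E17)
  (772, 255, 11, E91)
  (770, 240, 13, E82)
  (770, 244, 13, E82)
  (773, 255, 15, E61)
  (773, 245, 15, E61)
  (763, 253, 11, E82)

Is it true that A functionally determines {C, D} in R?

No

A=766: 1 row → {C,D} = (7, E91) ✓
A=768: 2 rows → {C,D} takes values {(4, E19), (11, E16)} — violation
A=769: 3 rows → {C,D} = (13, E79), (13, E79), (13, E79) ✓
A=762: 1 row → {C,D} = (5, E19) ✓
A=765: 1 row → {C,D} = (11, E65) ✓
A=775: 1 row → {C,D} = (14, E39) ✓
A=759: 1 row → {C,D} = (3, E17) ✓
A=772: 1 row → {C,D} = (11, E91) ✓
A=770: 2 rows → {C,D} = (13, E82), (13, E82) ✓
A=773: 2 rows → {C,D} = (15, E61), (15, E61) ✓
A=763: 1 row → {C,D} = (11, E82) ✓
Two rows agree on A but differ on {C, D}, so A -> {C, D} does not hold.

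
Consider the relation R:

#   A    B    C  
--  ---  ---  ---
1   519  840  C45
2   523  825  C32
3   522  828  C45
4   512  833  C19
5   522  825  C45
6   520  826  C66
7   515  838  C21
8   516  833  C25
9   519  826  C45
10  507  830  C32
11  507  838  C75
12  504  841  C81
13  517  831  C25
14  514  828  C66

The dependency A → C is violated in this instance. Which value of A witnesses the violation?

A=519: rows 1, 9 → C = C45, C45 ✓
A=523: row 2 → C = C32 ✓
A=522: rows 3, 5 → C = C45, C45 ✓
A=512: row 4 → C = C19 ✓
A=520: row 6 → C = C66 ✓
A=515: row 7 → C = C21 ✓
A=516: row 8 → C = C25 ✓
A=507: rows 10, 11 → C takes values {C32, C75} — violation
A=504: row 12 → C = C81 ✓
A=517: row 13 → C = C25 ✓
A=514: row 14 → C = C66 ✓
The only A value with inconsistent C is A=507.

507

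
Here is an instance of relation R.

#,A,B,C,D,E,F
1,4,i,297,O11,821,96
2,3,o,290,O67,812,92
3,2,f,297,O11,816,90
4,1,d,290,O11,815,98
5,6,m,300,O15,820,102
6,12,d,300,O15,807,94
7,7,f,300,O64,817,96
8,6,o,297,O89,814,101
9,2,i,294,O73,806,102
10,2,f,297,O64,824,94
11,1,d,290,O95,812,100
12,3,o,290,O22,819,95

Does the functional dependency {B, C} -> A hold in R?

(B=i, C=297): row 1 → A = 4 ✓
(B=o, C=290): rows 2, 12 → A = 3, 3 ✓
(B=f, C=297): rows 3, 10 → A = 2, 2 ✓
(B=d, C=290): rows 4, 11 → A = 1, 1 ✓
(B=m, C=300): row 5 → A = 6 ✓
(B=d, C=300): row 6 → A = 12 ✓
(B=f, C=300): row 7 → A = 7 ✓
(B=o, C=297): row 8 → A = 6 ✓
(B=i, C=294): row 9 → A = 2 ✓
Every {B, C} value is associated with a single A value, so {B, C} -> A holds.

Yes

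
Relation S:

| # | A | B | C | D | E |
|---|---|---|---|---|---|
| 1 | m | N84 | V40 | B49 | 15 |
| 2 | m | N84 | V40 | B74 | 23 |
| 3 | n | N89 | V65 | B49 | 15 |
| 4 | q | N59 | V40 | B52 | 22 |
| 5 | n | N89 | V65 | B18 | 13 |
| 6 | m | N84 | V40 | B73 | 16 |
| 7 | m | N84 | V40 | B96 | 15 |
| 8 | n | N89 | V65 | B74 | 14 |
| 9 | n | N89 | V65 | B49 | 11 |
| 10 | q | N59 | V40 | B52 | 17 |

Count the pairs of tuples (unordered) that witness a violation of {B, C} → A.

(B=N84, C=V40): all 4 rows agree on A — 0 pairs.
(B=N89, C=V65): all 4 rows agree on A — 0 pairs.
(B=N59, C=V40): all 2 rows agree on A — 0 pairs.

0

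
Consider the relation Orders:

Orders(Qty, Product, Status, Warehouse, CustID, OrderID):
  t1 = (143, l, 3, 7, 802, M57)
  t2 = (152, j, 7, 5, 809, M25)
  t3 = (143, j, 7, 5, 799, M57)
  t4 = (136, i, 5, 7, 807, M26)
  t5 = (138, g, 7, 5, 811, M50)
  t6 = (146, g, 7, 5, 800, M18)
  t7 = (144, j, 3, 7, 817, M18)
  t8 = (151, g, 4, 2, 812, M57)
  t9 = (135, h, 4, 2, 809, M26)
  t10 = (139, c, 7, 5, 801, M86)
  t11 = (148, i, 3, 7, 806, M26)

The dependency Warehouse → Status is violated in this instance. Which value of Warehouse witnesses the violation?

7

Warehouse=7: rows 1, 4, 7, 11 → Status takes values {3, 5} — violation
Warehouse=5: rows 2, 3, 5, 6, 10 → Status = 7, 7, 7, 7, 7 ✓
Warehouse=2: rows 8, 9 → Status = 4, 4 ✓
The only Warehouse value with inconsistent Status is Warehouse=7.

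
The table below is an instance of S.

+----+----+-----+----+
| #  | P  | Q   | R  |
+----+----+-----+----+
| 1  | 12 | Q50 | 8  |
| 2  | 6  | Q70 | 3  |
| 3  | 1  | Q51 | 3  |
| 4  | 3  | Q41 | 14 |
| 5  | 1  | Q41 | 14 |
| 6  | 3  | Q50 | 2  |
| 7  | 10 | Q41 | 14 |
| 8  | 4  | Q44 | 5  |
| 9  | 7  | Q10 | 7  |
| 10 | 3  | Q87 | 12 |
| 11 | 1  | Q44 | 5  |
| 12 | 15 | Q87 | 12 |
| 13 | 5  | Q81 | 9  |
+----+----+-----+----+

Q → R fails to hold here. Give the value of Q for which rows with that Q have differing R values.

Q50

Q=Q50: rows 1, 6 → R takes values {8, 2} — violation
Q=Q70: row 2 → R = 3 ✓
Q=Q51: row 3 → R = 3 ✓
Q=Q41: rows 4, 5, 7 → R = 14, 14, 14 ✓
Q=Q44: rows 8, 11 → R = 5, 5 ✓
Q=Q10: row 9 → R = 7 ✓
Q=Q87: rows 10, 12 → R = 12, 12 ✓
Q=Q81: row 13 → R = 9 ✓
The only Q value with inconsistent R is Q=Q50.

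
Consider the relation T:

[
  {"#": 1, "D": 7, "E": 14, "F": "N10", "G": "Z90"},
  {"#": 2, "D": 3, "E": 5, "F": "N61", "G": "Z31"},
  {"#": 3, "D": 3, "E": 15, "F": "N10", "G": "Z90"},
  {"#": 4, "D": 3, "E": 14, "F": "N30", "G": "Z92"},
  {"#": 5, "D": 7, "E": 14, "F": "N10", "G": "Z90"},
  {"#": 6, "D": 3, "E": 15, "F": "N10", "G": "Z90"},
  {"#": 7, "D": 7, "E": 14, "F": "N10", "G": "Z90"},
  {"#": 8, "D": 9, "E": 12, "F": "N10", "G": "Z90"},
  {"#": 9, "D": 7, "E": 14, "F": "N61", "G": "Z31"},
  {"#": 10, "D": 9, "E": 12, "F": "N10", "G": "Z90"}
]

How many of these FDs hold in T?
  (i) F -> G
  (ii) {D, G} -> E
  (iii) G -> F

3

(i) F -> G: every LHS value maps to a single RHS value — holds.
(ii) {D, G} -> E: every LHS value maps to a single RHS value — holds.
(iii) G -> F: every LHS value maps to a single RHS value — holds.
3 of the 3 dependencies hold.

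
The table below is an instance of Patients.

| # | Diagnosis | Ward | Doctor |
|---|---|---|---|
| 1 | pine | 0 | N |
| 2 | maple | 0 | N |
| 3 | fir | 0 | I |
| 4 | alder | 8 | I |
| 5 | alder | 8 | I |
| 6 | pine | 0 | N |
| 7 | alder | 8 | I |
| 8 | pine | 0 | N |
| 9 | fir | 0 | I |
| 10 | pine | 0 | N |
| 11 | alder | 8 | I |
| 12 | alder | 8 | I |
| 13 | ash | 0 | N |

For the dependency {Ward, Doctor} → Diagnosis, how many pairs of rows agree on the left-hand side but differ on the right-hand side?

9

(Ward=0, Doctor=N): violating pairs (1,2), (1,13), (2,6), (2,8), (2,10), (2,13), (6,13), (8,13), (10,13) — 9 pairs.
(Ward=0, Doctor=I): all 2 rows agree on Diagnosis — 0 pairs.
(Ward=8, Doctor=I): all 5 rows agree on Diagnosis — 0 pairs.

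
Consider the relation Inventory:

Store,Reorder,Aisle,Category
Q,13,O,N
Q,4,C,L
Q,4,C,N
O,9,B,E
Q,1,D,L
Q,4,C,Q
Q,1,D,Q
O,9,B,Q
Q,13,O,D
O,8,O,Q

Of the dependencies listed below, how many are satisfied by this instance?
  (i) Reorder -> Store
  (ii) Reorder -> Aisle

(i) Reorder -> Store: every LHS value maps to a single RHS value — holds.
(ii) Reorder -> Aisle: every LHS value maps to a single RHS value — holds.
2 of the 2 dependencies hold.

2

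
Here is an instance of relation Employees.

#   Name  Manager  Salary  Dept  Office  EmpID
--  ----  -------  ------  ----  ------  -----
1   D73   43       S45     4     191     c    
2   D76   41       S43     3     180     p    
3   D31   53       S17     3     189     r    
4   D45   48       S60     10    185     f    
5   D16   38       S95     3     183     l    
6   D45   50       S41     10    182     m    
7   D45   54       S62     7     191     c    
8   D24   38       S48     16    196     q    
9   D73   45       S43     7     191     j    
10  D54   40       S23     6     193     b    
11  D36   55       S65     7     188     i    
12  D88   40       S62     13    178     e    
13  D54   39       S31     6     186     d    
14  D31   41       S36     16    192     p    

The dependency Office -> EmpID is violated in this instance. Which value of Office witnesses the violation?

Office=191: rows 1, 7, 9 → EmpID takes values {c, j} — violation
Office=180: row 2 → EmpID = p ✓
Office=189: row 3 → EmpID = r ✓
Office=185: row 4 → EmpID = f ✓
Office=183: row 5 → EmpID = l ✓
Office=182: row 6 → EmpID = m ✓
Office=196: row 8 → EmpID = q ✓
Office=193: row 10 → EmpID = b ✓
Office=188: row 11 → EmpID = i ✓
Office=178: row 12 → EmpID = e ✓
Office=186: row 13 → EmpID = d ✓
Office=192: row 14 → EmpID = p ✓
The only Office value with inconsistent EmpID is Office=191.

191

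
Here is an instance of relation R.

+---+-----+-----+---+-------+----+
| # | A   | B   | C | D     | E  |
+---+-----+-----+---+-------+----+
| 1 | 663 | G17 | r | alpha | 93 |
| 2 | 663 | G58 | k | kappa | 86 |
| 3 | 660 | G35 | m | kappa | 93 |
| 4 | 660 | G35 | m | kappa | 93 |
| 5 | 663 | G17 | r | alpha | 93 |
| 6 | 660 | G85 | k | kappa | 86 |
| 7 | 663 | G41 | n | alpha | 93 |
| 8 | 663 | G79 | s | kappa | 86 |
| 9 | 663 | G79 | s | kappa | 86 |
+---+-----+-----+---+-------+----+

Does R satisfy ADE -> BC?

No

(A=663, D=alpha, E=93): rows 1, 5, 7 → {B,C} takes values {(G17, r), (G41, n)} — violation
(A=663, D=kappa, E=86): rows 2, 8, 9 → {B,C} takes values {(G58, k), (G79, s)} — violation
(A=660, D=kappa, E=93): rows 3, 4 → {B,C} = (G35, m), (G35, m) ✓
(A=660, D=kappa, E=86): row 6 → {B,C} = (G85, k) ✓
Two rows agree on ADE but differ on BC, so ADE -> BC does not hold.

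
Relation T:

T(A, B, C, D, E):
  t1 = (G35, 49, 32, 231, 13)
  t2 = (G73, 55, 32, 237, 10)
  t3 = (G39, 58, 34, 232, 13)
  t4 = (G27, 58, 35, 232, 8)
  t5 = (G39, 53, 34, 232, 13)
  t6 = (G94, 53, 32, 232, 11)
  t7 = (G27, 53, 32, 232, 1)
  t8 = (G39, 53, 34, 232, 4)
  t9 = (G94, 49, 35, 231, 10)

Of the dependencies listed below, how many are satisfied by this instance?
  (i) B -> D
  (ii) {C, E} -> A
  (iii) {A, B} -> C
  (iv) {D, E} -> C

(i) B -> D: every LHS value maps to a single RHS value — holds.
(ii) {C, E} -> A: every LHS value maps to a single RHS value — holds.
(iii) {A, B} -> C: every LHS value maps to a single RHS value — holds.
(iv) {D, E} -> C: every LHS value maps to a single RHS value — holds.
4 of the 4 dependencies hold.

4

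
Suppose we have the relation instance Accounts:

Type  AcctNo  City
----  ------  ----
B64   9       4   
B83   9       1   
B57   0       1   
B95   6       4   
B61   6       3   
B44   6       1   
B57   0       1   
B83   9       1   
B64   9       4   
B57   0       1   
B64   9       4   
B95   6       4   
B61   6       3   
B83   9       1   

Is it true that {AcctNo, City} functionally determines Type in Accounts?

Yes

(AcctNo=9, City=4): 3 rows → Type = B64, B64, B64 ✓
(AcctNo=9, City=1): 3 rows → Type = B83, B83, B83 ✓
(AcctNo=0, City=1): 3 rows → Type = B57, B57, B57 ✓
(AcctNo=6, City=4): 2 rows → Type = B95, B95 ✓
(AcctNo=6, City=3): 2 rows → Type = B61, B61 ✓
(AcctNo=6, City=1): 1 row → Type = B44 ✓
Every {AcctNo, City} value is associated with a single Type value, so {AcctNo, City} → Type holds.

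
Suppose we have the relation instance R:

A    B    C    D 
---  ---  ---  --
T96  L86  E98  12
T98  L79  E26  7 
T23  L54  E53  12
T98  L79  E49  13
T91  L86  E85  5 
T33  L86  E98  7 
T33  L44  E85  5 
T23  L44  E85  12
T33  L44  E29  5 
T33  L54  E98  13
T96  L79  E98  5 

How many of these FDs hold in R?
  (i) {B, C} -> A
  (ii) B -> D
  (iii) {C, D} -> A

(i) {B, C} -> A: (B=L86, C=E98): 2 rows → A takes values {T96, T33} — violation; (B=L44, C=E85): 2 rows → A takes values {T33, T23} — violation — fails.
(ii) B -> D: B=L86: 3 rows → D takes values {12, 5, 7} — violation; B=L79: 3 rows → D takes values {7, 13, 5} — violation; B=L54: 2 rows → D takes values {12, 13} — violation; B=L44: 3 rows → D takes values {5, 12} — violation — fails.
(iii) {C, D} -> A: (C=E85, D=5): 2 rows → A takes values {T91, T33} — violation — fails.
None of the 3 dependencies hold.

0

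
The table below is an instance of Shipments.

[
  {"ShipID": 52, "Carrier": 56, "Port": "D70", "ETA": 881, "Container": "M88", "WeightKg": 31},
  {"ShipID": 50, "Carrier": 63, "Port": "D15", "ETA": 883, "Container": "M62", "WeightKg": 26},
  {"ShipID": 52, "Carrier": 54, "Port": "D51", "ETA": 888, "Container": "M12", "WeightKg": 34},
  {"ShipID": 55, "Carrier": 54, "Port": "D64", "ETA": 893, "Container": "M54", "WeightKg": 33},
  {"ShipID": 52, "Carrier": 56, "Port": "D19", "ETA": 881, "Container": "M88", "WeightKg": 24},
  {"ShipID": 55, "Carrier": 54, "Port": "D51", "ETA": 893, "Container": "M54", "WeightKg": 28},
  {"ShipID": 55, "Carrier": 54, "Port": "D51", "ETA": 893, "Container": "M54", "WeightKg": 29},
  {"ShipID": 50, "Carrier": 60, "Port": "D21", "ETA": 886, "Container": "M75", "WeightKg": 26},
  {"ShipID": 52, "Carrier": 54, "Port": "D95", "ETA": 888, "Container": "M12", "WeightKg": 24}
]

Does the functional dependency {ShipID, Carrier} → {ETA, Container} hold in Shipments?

(ShipID=52, Carrier=56): 2 rows → {ETA,Container} = (881, M88), (881, M88) ✓
(ShipID=50, Carrier=63): 1 row → {ETA,Container} = (883, M62) ✓
(ShipID=52, Carrier=54): 2 rows → {ETA,Container} = (888, M12), (888, M12) ✓
(ShipID=55, Carrier=54): 3 rows → {ETA,Container} = (893, M54), (893, M54), (893, M54) ✓
(ShipID=50, Carrier=60): 1 row → {ETA,Container} = (886, M75) ✓
Every {ShipID, Carrier} value is associated with a single {ETA, Container} value, so {ShipID, Carrier} → {ETA, Container} holds.

Yes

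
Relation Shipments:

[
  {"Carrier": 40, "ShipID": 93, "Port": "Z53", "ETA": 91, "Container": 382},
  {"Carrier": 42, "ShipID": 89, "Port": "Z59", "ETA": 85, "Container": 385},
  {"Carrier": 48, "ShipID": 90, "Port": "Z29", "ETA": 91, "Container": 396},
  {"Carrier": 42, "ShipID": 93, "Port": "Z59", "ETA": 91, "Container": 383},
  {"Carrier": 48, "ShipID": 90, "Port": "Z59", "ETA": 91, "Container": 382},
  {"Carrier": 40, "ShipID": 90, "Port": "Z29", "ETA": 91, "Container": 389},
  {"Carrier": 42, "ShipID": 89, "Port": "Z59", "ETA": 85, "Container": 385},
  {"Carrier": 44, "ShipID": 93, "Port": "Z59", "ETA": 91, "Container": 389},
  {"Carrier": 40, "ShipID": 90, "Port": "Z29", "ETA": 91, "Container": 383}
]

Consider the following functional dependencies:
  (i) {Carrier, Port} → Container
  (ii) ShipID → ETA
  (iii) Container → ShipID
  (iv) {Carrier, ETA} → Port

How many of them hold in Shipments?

(i) {Carrier, Port} → Container: (Carrier=42, Port=Z59): 3 rows → Container takes values {385, 383} — violation; (Carrier=40, Port=Z29): 2 rows → Container takes values {389, 383} — violation — fails.
(ii) ShipID → ETA: every LHS value maps to a single RHS value — holds.
(iii) Container → ShipID: Container=382: 2 rows → ShipID takes values {93, 90} — violation; Container=383: 2 rows → ShipID takes values {93, 90} — violation; Container=389: 2 rows → ShipID takes values {90, 93} — violation — fails.
(iv) {Carrier, ETA} → Port: (Carrier=40, ETA=91): 3 rows → Port takes values {Z53, Z29} — violation; (Carrier=48, ETA=91): 2 rows → Port takes values {Z29, Z59} — violation — fails.
1 of the 4 dependencies holds.

1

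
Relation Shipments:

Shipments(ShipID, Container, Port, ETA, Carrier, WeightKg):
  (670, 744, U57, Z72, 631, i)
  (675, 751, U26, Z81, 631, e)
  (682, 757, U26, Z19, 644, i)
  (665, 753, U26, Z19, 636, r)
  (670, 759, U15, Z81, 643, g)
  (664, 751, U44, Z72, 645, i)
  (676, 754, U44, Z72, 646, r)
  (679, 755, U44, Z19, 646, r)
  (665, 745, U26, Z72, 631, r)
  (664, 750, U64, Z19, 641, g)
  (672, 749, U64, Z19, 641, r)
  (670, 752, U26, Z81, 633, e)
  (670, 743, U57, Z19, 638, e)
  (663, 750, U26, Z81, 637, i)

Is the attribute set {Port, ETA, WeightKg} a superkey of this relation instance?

Two distinct rows share (Port=U26, ETA=Z81, WeightKg=e), so {Port, ETA, WeightKg} does not determine every attribute — not a superkey.

No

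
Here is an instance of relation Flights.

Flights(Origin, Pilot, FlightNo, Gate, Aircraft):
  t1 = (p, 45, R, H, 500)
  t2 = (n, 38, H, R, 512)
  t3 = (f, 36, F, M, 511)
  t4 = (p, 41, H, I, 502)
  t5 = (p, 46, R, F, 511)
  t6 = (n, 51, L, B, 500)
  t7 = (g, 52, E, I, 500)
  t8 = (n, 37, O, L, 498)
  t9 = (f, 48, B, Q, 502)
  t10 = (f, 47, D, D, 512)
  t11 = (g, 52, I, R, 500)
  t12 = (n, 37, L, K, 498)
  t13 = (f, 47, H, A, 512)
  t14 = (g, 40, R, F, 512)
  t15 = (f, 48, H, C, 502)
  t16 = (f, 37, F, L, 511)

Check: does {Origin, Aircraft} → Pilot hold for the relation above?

(Origin=p, Aircraft=500): row 1 → Pilot = 45 ✓
(Origin=n, Aircraft=512): row 2 → Pilot = 38 ✓
(Origin=f, Aircraft=511): rows 3, 16 → Pilot takes values {36, 37} — violation
(Origin=p, Aircraft=502): row 4 → Pilot = 41 ✓
(Origin=p, Aircraft=511): row 5 → Pilot = 46 ✓
(Origin=n, Aircraft=500): row 6 → Pilot = 51 ✓
(Origin=g, Aircraft=500): rows 7, 11 → Pilot = 52, 52 ✓
(Origin=n, Aircraft=498): rows 8, 12 → Pilot = 37, 37 ✓
(Origin=f, Aircraft=502): rows 9, 15 → Pilot = 48, 48 ✓
(Origin=f, Aircraft=512): rows 10, 13 → Pilot = 47, 47 ✓
(Origin=g, Aircraft=512): row 14 → Pilot = 40 ✓
Two rows agree on {Origin, Aircraft} but differ on Pilot, so {Origin, Aircraft} → Pilot does not hold.

No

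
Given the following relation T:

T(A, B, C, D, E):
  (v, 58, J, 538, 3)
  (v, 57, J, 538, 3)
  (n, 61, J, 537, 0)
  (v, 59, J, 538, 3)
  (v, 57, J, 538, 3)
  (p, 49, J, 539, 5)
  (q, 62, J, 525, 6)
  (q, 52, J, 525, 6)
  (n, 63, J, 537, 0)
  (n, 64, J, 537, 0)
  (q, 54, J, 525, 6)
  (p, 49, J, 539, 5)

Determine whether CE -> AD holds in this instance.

(C=J, E=3): 4 rows → {A,D} = (v, 538), (v, 538), (v, 538), (v, 538) ✓
(C=J, E=0): 3 rows → {A,D} = (n, 537), (n, 537), (n, 537) ✓
(C=J, E=5): 2 rows → {A,D} = (p, 539), (p, 539) ✓
(C=J, E=6): 3 rows → {A,D} = (q, 525), (q, 525), (q, 525) ✓
Every CE value is associated with a single AD value, so CE -> AD holds.

Yes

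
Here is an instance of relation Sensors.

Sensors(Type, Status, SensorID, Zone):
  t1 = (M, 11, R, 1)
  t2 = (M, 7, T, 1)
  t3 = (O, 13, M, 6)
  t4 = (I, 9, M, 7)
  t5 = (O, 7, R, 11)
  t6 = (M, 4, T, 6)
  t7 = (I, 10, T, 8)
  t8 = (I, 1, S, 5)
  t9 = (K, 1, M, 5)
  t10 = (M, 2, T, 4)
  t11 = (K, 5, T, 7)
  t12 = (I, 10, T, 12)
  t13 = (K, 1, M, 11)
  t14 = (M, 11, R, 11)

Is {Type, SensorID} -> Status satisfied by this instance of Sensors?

(Type=M, SensorID=R): rows 1, 14 → Status = 11, 11 ✓
(Type=M, SensorID=T): rows 2, 6, 10 → Status takes values {7, 4, 2} — violation
(Type=O, SensorID=M): row 3 → Status = 13 ✓
(Type=I, SensorID=M): row 4 → Status = 9 ✓
(Type=O, SensorID=R): row 5 → Status = 7 ✓
(Type=I, SensorID=T): rows 7, 12 → Status = 10, 10 ✓
(Type=I, SensorID=S): row 8 → Status = 1 ✓
(Type=K, SensorID=M): rows 9, 13 → Status = 1, 1 ✓
(Type=K, SensorID=T): row 11 → Status = 5 ✓
Two rows agree on {Type, SensorID} but differ on Status, so {Type, SensorID} -> Status does not hold.

No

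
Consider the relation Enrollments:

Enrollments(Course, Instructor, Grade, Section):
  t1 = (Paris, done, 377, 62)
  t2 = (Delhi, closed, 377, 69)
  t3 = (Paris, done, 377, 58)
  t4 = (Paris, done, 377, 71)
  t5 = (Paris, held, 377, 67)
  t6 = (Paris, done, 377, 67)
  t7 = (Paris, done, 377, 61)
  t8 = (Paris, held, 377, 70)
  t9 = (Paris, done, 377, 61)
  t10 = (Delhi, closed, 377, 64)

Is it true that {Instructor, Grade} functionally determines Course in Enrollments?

(Instructor=done, Grade=377): rows 1, 3, 4, 6, 7, 9 → Course = Paris, Paris, Paris, Paris, Paris, Paris ✓
(Instructor=closed, Grade=377): rows 2, 10 → Course = Delhi, Delhi ✓
(Instructor=held, Grade=377): rows 5, 8 → Course = Paris, Paris ✓
Every {Instructor, Grade} value is associated with a single Course value, so {Instructor, Grade} -> Course holds.

Yes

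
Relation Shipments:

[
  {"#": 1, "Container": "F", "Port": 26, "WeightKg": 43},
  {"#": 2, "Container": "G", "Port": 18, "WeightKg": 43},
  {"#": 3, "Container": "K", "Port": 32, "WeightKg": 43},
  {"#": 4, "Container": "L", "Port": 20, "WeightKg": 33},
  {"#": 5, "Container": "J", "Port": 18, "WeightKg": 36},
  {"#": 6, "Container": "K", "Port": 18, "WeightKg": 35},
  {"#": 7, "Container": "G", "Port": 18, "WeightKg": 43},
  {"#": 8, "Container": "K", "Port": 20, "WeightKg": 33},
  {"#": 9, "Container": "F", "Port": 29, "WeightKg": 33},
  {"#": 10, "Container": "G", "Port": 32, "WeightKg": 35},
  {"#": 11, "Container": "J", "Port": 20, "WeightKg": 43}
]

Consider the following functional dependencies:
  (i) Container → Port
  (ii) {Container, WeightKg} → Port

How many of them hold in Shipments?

1

(i) Container → Port: Container=F: rows 1, 9 → Port takes values {26, 29} — violation; Container=G: rows 2, 7, 10 → Port takes values {18, 32} — violation; Container=K: rows 3, 6, 8 → Port takes values {32, 18, 20} — violation; Container=J: rows 5, 11 → Port takes values {18, 20} — violation — fails.
(ii) {Container, WeightKg} → Port: every LHS value maps to a single RHS value — holds.
1 of the 2 dependencies holds.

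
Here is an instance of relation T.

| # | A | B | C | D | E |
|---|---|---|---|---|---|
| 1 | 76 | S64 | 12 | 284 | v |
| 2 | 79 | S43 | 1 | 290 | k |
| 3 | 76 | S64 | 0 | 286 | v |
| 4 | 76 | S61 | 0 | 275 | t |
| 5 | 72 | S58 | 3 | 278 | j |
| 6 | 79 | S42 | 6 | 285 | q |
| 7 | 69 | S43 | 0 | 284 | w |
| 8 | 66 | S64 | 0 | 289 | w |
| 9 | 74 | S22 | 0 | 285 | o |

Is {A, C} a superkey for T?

No

Rows 3 and 4 have the same {A, C} value (A=76, C=0) but are distinct tuples, so {A, C} does not determine every attribute — not a superkey.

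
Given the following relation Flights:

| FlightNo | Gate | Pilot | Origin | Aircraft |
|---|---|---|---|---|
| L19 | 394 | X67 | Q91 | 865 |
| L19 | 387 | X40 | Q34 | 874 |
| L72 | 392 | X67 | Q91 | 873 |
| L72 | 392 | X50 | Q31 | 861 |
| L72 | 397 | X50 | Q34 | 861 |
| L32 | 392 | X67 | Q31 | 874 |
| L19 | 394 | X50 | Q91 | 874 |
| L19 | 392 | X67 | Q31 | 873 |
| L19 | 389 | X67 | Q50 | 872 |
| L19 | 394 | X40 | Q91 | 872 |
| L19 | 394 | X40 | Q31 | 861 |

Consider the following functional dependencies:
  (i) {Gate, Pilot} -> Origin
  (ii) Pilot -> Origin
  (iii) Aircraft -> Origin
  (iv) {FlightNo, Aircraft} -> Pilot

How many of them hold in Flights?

(i) {Gate, Pilot} -> Origin: (Gate=392, Pilot=X67): 3 rows → Origin takes values {Q91, Q31} — violation; (Gate=394, Pilot=X40): 2 rows → Origin takes values {Q91, Q31} — violation — fails.
(ii) Pilot -> Origin: Pilot=X67: 5 rows → Origin takes values {Q91, Q31, Q50} — violation; Pilot=X40: 3 rows → Origin takes values {Q34, Q91, Q31} — violation; Pilot=X50: 3 rows → Origin takes values {Q31, Q34, Q91} — violation — fails.
(iii) Aircraft -> Origin: Aircraft=874: 3 rows → Origin takes values {Q34, Q31, Q91} — violation; Aircraft=873: 2 rows → Origin takes values {Q91, Q31} — violation; Aircraft=861: 3 rows → Origin takes values {Q31, Q34} — violation; Aircraft=872: 2 rows → Origin takes values {Q50, Q91} — violation — fails.
(iv) {FlightNo, Aircraft} -> Pilot: (FlightNo=L19, Aircraft=874): 2 rows → Pilot takes values {X40, X50} — violation; (FlightNo=L19, Aircraft=872): 2 rows → Pilot takes values {X67, X40} — violation — fails.
None of the 4 dependencies hold.

0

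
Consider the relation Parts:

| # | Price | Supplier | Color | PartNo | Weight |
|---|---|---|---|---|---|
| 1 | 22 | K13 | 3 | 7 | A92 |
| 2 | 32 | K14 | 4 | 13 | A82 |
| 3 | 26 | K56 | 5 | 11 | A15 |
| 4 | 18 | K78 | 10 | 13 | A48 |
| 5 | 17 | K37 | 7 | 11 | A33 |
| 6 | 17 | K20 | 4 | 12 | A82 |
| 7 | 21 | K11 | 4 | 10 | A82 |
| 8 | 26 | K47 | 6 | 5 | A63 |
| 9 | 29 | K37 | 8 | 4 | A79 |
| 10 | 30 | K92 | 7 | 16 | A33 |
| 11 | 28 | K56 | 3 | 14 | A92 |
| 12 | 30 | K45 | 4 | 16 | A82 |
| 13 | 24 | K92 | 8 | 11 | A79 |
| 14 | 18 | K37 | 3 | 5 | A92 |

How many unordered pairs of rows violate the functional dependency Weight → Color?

0

Weight=A92: all 3 rows agree on Color — 0 pairs.
Weight=A82: all 4 rows agree on Color — 0 pairs.
Weight=A33: all 2 rows agree on Color — 0 pairs.
Weight=A79: all 2 rows agree on Color — 0 pairs.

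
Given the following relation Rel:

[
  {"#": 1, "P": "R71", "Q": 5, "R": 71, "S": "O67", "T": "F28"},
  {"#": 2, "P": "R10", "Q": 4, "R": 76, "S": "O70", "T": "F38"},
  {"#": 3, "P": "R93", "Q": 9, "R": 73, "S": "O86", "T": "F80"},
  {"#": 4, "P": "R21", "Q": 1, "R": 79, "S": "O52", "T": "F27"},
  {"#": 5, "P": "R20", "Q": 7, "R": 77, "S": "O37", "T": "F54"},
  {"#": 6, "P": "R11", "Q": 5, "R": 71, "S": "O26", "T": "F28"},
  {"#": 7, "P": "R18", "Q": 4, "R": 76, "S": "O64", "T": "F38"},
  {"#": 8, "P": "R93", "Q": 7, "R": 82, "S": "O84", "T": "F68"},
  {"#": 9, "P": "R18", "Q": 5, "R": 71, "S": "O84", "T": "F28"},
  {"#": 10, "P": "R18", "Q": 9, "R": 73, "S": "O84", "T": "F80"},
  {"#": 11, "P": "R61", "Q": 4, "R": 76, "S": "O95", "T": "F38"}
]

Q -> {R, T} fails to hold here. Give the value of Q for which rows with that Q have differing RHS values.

Q=5: rows 1, 6, 9 → {R,T} = (71, F28), (71, F28), (71, F28) ✓
Q=4: rows 2, 7, 11 → {R,T} = (76, F38), (76, F38), (76, F38) ✓
Q=9: rows 3, 10 → {R,T} = (73, F80), (73, F80) ✓
Q=1: row 4 → {R,T} = (79, F27) ✓
Q=7: rows 5, 8 → {R,T} takes values {(77, F54), (82, F68)} — violation
The only Q value with inconsistent RHS is Q=7.

7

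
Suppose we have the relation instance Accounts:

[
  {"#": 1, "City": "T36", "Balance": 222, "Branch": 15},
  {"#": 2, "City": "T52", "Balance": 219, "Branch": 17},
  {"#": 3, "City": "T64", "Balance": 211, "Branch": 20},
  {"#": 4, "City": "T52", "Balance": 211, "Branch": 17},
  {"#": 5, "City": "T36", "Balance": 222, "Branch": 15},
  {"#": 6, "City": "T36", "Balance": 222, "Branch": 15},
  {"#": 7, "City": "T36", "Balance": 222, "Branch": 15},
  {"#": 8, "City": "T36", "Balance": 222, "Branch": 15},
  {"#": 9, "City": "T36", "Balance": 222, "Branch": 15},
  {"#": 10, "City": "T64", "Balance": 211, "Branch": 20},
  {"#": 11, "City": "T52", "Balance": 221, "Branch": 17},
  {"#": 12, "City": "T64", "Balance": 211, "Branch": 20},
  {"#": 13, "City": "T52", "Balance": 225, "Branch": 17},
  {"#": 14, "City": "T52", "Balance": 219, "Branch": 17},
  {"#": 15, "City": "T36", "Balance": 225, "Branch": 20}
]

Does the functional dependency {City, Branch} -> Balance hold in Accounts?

No

(City=T36, Branch=15): rows 1, 5, 6, 7, 8, 9 → Balance = 222, 222, 222, 222, 222, 222 ✓
(City=T52, Branch=17): rows 2, 4, 11, 13, 14 → Balance takes values {219, 211, 221, 225} — violation
(City=T64, Branch=20): rows 3, 10, 12 → Balance = 211, 211, 211 ✓
(City=T36, Branch=20): row 15 → Balance = 225 ✓
Two rows agree on {City, Branch} but differ on Balance, so {City, Branch} -> Balance does not hold.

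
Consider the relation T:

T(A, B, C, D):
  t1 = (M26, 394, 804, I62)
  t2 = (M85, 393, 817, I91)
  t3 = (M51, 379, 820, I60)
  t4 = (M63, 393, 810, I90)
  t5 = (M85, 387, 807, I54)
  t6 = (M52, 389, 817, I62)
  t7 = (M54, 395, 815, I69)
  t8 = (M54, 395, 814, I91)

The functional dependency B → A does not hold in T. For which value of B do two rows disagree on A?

393

B=394: row 1 → A = M26 ✓
B=393: rows 2, 4 → A takes values {M85, M63} — violation
B=379: row 3 → A = M51 ✓
B=387: row 5 → A = M85 ✓
B=389: row 6 → A = M52 ✓
B=395: rows 7, 8 → A = M54, M54 ✓
The only B value with inconsistent A is B=393.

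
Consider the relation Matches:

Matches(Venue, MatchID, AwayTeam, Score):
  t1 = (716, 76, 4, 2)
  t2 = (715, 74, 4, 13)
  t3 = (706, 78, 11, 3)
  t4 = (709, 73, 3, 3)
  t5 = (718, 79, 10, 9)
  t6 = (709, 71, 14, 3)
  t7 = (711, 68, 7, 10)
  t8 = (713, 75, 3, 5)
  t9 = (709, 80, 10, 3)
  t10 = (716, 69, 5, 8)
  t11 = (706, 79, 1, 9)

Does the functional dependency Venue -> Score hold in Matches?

Venue=716: rows 1, 10 → Score takes values {2, 8} — violation
Venue=715: row 2 → Score = 13 ✓
Venue=706: rows 3, 11 → Score takes values {3, 9} — violation
Venue=709: rows 4, 6, 9 → Score = 3, 3, 3 ✓
Venue=718: row 5 → Score = 9 ✓
Venue=711: row 7 → Score = 10 ✓
Venue=713: row 8 → Score = 5 ✓
Two rows agree on Venue but differ on Score, so Venue -> Score does not hold.

No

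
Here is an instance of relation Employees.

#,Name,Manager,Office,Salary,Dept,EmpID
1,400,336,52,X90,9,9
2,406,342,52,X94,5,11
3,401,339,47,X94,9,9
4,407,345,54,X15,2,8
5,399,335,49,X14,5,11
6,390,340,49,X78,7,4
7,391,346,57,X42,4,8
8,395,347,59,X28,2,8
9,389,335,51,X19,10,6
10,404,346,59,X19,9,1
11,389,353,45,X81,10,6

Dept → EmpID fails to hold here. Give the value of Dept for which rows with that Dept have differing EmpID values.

Dept=9: rows 1, 3, 10 → EmpID takes values {9, 1} — violation
Dept=5: rows 2, 5 → EmpID = 11, 11 ✓
Dept=2: rows 4, 8 → EmpID = 8, 8 ✓
Dept=7: row 6 → EmpID = 4 ✓
Dept=4: row 7 → EmpID = 8 ✓
Dept=10: rows 9, 11 → EmpID = 6, 6 ✓
The only Dept value with inconsistent EmpID is Dept=9.

9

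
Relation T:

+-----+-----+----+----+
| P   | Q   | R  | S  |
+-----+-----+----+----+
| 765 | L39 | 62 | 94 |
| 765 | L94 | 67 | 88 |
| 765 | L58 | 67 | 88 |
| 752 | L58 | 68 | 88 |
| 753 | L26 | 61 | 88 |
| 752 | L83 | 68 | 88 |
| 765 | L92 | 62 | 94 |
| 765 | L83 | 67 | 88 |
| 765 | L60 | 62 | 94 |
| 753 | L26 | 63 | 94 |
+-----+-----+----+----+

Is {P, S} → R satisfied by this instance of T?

Yes

(P=765, S=94): 3 rows → R = 62, 62, 62 ✓
(P=765, S=88): 3 rows → R = 67, 67, 67 ✓
(P=752, S=88): 2 rows → R = 68, 68 ✓
(P=753, S=88): 1 row → R = 61 ✓
(P=753, S=94): 1 row → R = 63 ✓
Every {P, S} value is associated with a single R value, so {P, S} → R holds.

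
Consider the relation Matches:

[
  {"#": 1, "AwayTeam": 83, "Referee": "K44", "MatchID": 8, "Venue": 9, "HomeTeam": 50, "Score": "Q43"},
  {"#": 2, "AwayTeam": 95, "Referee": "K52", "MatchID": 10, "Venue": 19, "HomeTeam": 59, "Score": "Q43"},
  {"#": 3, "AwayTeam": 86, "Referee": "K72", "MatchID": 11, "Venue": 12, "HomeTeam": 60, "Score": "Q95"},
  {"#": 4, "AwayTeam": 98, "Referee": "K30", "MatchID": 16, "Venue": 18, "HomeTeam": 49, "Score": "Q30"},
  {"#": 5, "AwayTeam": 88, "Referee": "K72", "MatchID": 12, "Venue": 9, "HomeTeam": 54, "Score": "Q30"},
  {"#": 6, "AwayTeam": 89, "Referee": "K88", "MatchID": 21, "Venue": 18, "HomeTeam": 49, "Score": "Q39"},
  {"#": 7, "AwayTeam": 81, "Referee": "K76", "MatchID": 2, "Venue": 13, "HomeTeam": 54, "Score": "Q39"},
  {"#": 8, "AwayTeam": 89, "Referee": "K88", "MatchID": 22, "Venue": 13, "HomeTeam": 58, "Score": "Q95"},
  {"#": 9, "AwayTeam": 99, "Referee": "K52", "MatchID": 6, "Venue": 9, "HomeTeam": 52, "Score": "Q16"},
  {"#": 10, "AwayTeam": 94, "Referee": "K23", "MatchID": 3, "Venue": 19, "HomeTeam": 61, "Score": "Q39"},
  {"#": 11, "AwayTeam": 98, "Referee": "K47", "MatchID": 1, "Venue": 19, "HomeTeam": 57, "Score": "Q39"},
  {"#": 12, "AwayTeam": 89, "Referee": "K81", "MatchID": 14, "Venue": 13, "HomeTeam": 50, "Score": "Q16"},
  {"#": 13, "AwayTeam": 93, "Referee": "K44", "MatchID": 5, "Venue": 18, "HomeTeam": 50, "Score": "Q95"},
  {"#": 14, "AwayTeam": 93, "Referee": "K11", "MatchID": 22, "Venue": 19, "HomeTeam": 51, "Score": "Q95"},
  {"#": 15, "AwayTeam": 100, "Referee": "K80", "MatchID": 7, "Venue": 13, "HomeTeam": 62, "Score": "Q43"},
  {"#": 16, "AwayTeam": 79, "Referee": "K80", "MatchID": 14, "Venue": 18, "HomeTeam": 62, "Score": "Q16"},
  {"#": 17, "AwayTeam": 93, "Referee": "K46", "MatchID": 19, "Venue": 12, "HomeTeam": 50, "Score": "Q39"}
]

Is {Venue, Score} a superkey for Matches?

Rows 10 and 11 have the same {Venue, Score} value (Venue=19, Score=Q39) but are distinct tuples, so {Venue, Score} does not determine every attribute — not a superkey.

No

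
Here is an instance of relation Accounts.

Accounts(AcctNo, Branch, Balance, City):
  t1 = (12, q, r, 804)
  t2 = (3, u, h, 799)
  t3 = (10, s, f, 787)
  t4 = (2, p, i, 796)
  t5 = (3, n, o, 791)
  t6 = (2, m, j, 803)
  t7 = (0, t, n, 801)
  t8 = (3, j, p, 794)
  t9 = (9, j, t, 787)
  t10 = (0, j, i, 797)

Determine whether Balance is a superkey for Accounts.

No

Rows 4 and 10 have the same Balance value Balance=i but are distinct tuples, so Balance does not determine every attribute — not a superkey.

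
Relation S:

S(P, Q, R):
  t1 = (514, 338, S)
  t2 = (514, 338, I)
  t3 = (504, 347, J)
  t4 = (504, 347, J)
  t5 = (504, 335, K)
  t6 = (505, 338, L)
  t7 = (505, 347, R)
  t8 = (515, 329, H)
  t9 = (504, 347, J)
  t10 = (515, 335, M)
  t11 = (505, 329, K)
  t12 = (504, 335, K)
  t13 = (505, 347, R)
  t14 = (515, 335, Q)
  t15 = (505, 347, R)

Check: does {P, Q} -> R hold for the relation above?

(P=514, Q=338): rows 1, 2 → R takes values {S, I} — violation
(P=504, Q=347): rows 3, 4, 9 → R = J, J, J ✓
(P=504, Q=335): rows 5, 12 → R = K, K ✓
(P=505, Q=338): row 6 → R = L ✓
(P=505, Q=347): rows 7, 13, 15 → R = R, R, R ✓
(P=515, Q=329): row 8 → R = H ✓
(P=515, Q=335): rows 10, 14 → R takes values {M, Q} — violation
(P=505, Q=329): row 11 → R = K ✓
Two rows agree on {P, Q} but differ on R, so {P, Q} -> R does not hold.

No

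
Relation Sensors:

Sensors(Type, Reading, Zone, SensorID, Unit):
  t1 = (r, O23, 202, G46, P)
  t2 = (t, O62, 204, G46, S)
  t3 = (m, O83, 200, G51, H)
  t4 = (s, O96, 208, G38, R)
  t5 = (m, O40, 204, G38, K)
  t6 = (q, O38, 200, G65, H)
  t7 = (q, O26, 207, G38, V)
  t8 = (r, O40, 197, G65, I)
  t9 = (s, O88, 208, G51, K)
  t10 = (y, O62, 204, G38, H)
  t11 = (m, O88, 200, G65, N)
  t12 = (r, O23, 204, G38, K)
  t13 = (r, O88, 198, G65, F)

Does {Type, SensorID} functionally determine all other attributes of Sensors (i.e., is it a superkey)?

No

Rows 8 and 13 have the same {Type, SensorID} value (Type=r, SensorID=G65) but are distinct tuples, so {Type, SensorID} does not determine every attribute — not a superkey.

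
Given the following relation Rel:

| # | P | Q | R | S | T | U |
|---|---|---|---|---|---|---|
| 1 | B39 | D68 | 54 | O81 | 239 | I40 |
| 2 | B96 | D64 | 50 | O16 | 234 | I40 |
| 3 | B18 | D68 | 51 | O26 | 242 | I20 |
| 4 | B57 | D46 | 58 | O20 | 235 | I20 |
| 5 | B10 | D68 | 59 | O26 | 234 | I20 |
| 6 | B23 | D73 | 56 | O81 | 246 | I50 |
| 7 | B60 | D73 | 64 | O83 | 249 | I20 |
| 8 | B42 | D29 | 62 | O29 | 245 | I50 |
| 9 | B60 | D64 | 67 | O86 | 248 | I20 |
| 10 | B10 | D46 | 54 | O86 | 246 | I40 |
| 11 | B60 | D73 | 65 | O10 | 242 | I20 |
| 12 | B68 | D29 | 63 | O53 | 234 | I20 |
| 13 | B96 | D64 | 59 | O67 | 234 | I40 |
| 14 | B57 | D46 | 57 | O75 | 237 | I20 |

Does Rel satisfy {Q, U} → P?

No

(Q=D68, U=I40): row 1 → P = B39 ✓
(Q=D64, U=I40): rows 2, 13 → P = B96, B96 ✓
(Q=D68, U=I20): rows 3, 5 → P takes values {B18, B10} — violation
(Q=D46, U=I20): rows 4, 14 → P = B57, B57 ✓
(Q=D73, U=I50): row 6 → P = B23 ✓
(Q=D73, U=I20): rows 7, 11 → P = B60, B60 ✓
(Q=D29, U=I50): row 8 → P = B42 ✓
(Q=D64, U=I20): row 9 → P = B60 ✓
(Q=D46, U=I40): row 10 → P = B10 ✓
(Q=D29, U=I20): row 12 → P = B68 ✓
Two rows agree on {Q, U} but differ on P, so {Q, U} → P does not hold.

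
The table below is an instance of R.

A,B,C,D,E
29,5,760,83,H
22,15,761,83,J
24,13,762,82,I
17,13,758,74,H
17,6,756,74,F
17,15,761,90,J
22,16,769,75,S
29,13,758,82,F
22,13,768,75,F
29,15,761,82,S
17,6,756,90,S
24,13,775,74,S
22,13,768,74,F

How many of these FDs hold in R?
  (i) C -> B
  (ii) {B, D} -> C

(i) C -> B: every LHS value maps to a single RHS value — holds.
(ii) {B, D} -> C: (B=13, D=82): 2 rows → C takes values {762, 758} — violation; (B=13, D=74): 3 rows → C takes values {758, 775, 768} — violation — fails.
1 of the 2 dependencies holds.

1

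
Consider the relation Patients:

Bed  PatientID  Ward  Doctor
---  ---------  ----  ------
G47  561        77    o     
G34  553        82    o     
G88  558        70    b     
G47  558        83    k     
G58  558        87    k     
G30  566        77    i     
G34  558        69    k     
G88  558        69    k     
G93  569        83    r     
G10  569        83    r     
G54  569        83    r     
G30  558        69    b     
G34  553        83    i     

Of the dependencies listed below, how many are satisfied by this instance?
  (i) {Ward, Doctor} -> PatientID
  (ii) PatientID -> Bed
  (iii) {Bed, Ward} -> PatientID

2

(i) {Ward, Doctor} -> PatientID: every LHS value maps to a single RHS value — holds.
(ii) PatientID -> Bed: PatientID=558: 6 rows → Bed takes values {G88, G47, G58, G34, G30} — violation; PatientID=569: 3 rows → Bed takes values {G93, G10, G54} — violation — fails.
(iii) {Bed, Ward} -> PatientID: every LHS value maps to a single RHS value — holds.
2 of the 3 dependencies hold.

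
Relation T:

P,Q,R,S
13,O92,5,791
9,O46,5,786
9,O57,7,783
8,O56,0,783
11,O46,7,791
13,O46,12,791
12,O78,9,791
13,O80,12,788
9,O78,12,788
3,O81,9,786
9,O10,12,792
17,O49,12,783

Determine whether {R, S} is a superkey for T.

Two distinct rows share (R=12, S=788), so {R, S} does not determine every attribute — not a superkey.

No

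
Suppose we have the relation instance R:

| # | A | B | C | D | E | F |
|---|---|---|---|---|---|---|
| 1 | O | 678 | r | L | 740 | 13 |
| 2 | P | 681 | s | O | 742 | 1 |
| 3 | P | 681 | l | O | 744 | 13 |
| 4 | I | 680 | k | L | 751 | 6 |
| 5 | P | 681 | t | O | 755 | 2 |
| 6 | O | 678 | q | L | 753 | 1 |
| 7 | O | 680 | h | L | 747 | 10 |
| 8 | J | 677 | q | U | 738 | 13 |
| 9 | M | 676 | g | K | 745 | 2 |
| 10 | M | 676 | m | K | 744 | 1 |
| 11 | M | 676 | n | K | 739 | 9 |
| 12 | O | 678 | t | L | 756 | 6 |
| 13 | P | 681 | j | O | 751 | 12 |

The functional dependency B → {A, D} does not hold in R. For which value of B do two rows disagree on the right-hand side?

B=678: rows 1, 6, 12 → {A,D} = (O, L), (O, L), (O, L) ✓
B=681: rows 2, 3, 5, 13 → {A,D} = (P, O), (P, O), (P, O), (P, O) ✓
B=680: rows 4, 7 → {A,D} takes values {(I, L), (O, L)} — violation
B=677: row 8 → {A,D} = (J, U) ✓
B=676: rows 9, 10, 11 → {A,D} = (M, K), (M, K), (M, K) ✓
The only B value with inconsistent RHS is B=680.

680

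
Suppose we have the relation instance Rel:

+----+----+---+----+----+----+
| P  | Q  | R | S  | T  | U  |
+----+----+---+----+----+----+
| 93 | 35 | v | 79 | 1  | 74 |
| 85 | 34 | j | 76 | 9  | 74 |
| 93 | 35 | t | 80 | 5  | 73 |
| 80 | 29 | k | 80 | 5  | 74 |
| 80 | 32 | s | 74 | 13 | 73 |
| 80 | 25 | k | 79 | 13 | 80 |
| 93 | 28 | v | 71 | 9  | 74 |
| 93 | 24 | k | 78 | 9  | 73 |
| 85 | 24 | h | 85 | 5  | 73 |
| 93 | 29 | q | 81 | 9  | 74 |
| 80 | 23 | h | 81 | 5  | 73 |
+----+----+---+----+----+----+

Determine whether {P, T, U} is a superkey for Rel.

No

Two distinct rows share (P=93, T=9, U=74), so {P, T, U} does not determine every attribute — not a superkey.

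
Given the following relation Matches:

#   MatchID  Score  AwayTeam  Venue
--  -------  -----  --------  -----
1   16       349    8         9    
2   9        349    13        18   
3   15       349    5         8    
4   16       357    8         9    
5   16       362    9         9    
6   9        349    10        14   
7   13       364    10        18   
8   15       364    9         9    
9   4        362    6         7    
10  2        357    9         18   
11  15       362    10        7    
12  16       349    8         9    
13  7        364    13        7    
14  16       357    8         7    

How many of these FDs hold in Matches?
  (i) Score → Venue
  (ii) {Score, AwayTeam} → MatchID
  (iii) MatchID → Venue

(i) Score → Venue: Score=349: rows 1, 2, 3, 6, 12 → Venue takes values {9, 18, 8, 14} — violation; Score=357: rows 4, 10, 14 → Venue takes values {9, 18, 7} — violation; Score=362: rows 5, 9, 11 → Venue takes values {9, 7} — violation; Score=364: rows 7, 8, 13 → Venue takes values {18, 9, 7} — violation — fails.
(ii) {Score, AwayTeam} → MatchID: every LHS value maps to a single RHS value — holds.
(iii) MatchID → Venue: MatchID=16: rows 1, 4, 5, 12, 14 → Venue takes values {9, 7} — violation; MatchID=9: rows 2, 6 → Venue takes values {18, 14} — violation; MatchID=15: rows 3, 8, 11 → Venue takes values {8, 9, 7} — violation — fails.
1 of the 3 dependencies holds.

1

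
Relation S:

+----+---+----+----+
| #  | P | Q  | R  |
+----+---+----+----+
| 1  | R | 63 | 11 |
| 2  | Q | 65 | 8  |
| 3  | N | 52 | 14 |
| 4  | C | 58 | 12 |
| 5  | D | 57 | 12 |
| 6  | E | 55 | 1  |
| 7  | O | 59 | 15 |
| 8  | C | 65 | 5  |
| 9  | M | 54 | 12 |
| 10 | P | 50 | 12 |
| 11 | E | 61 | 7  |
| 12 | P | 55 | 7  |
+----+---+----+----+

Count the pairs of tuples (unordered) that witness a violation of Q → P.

Q=65: violating pairs (2,8) — 1 pair.
Q=55: violating pairs (6,12) — 1 pair.

2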